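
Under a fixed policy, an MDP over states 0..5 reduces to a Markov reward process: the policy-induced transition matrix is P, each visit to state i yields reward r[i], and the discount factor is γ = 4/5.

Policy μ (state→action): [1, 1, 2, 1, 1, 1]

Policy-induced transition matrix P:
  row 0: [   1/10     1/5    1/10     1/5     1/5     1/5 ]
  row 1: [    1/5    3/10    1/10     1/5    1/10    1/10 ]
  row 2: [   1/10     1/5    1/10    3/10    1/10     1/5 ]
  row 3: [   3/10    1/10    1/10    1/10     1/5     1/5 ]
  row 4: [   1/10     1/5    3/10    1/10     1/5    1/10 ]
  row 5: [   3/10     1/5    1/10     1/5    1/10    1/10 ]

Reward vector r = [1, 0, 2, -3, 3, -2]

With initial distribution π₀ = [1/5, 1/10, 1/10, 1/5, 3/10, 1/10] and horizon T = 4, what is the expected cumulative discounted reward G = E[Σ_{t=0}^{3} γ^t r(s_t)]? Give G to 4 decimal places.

G = 0.7405

t=0: π = [0.2000, 0.1000, 0.1000, 0.2000, 0.3000, 0.1000], E[r] = 0.5000, γ^t·E[r] = 0.500000, running G = 0.500000
t=1: π = [0.1700, 0.1900, 0.1600, 0.1600, 0.1700, 0.1500], E[r] = 0.2200, γ^t·E[r] = 0.176000, running G = 0.676000
t=2: π = [0.1810, 0.2030, 0.1340, 0.1830, 0.1500, 0.1490], E[r] = 0.0520, γ^t·E[r] = 0.033280, running G = 0.709280
t=3: π = [0.1867, 0.2020, 0.1300, 0.1801, 0.1514, 0.1498], E[r] = 0.0610, γ^t·E[r] = 0.031232, running G = 0.740512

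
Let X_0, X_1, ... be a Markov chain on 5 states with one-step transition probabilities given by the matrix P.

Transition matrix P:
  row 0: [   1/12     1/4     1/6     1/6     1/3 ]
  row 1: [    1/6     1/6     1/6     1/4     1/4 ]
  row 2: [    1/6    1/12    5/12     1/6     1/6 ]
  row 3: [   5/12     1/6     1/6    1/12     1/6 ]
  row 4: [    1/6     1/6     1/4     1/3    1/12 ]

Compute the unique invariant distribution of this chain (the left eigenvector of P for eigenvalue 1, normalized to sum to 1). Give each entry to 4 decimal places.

π = [0.1992, 0.1629, 0.2441, 0.1967, 0.1970]

Balance equations π_j = Σ_i π_i·P[i][j]:
  π_0 = 1/12·π_0 + 1/6·π_1 + 1/6·π_2 + 5/12·π_3 + 1/6·π_4
  π_1 = 1/4·π_0 + 1/6·π_1 + 1/12·π_2 + 1/6·π_3 + 1/6·π_4
  π_2 = 1/6·π_0 + 1/6·π_1 + 5/12·π_2 + 1/6·π_3 + 1/4·π_4
  π_3 = 1/6·π_0 + 1/4·π_1 + 1/6·π_2 + 1/12·π_3 + 1/3·π_4
  normalize: π_0 + π_1 + π_2 + π_3 + π_4 = 1
Solving the linear system gives exactly π = [4697/23575, 167/1025, 1151/4715, 4637/23575, 929/4715].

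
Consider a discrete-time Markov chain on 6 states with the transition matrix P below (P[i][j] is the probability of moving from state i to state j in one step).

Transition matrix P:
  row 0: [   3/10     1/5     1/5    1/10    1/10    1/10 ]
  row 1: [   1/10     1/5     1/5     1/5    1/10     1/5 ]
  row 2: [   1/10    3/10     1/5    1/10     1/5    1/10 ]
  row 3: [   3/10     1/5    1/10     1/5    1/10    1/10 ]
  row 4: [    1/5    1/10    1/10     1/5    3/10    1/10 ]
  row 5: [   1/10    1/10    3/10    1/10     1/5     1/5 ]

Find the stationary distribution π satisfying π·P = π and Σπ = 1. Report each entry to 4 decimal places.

π = [0.1831, 0.1885, 0.1818, 0.1503, 0.1642, 0.1321]

Balance equations π_j = Σ_i π_i·P[i][j]:
  π_0 = 3/10·π_0 + 1/10·π_1 + 1/10·π_2 + 3/10·π_3 + 1/5·π_4 + 1/10·π_5
  π_1 = 1/5·π_0 + 1/5·π_1 + 3/10·π_2 + 1/5·π_3 + 1/10·π_4 + 1/10·π_5
  π_2 = 1/5·π_0 + 1/5·π_1 + 1/5·π_2 + 1/10·π_3 + 1/10·π_4 + 3/10·π_5
  π_3 = 1/10·π_0 + 1/5·π_1 + 1/10·π_2 + 1/5·π_3 + 1/5·π_4 + 1/10·π_5
  π_4 = 1/10·π_0 + 1/10·π_1 + 1/5·π_2 + 1/10·π_3 + 3/10·π_4 + 1/5·π_5
  normalize: π_0 + π_1 + π_2 + π_3 + π_4 + π_5 = 1
Solving the linear system gives exactly π = [6091/33265, 6272/33265, 6046/33265, 1000/6653, 5463/33265, 4393/33265].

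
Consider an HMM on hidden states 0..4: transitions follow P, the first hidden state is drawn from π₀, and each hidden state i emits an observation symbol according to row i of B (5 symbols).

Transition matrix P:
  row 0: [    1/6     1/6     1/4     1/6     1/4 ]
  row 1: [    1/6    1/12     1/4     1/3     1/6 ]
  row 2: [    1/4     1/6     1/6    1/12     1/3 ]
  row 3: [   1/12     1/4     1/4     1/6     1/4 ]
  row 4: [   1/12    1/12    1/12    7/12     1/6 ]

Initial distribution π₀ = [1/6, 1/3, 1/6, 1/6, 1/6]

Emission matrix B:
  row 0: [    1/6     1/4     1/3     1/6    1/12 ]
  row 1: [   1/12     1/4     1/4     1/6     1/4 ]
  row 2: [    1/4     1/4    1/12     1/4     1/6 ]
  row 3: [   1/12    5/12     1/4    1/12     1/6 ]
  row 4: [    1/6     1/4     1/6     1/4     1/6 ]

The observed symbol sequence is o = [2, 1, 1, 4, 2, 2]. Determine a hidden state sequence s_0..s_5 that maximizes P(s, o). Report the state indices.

t=0: δ = [5.556e-02, 8.333e-02, 1.389e-02, 4.167e-02, 2.778e-02]  (obs o_0=2)
t=1: δ = [3.472e-03, 2.604e-03, 5.208e-03, 1.157e-02, 3.472e-03]  ψ = [1, 3, 1, 1, 0]  (obs o_1=1)
t=2: δ = [3.255e-04, 7.234e-04, 7.234e-04, 8.439e-04, 7.234e-04]  ψ = [2, 3, 3, 4, 3]  (obs o_2=1)
t=3: δ = [1.507e-05, 5.275e-05, 3.516e-05, 7.033e-05, 4.019e-05]  ψ = [2, 3, 3, 4, 2]  (obs o_3=4)
t=4: δ = [2.930e-06, 4.396e-06, 1.465e-06, 5.861e-06, 2.930e-06]  ψ = [1, 3, 3, 4, 3]  (obs o_4=2)
t=5: δ = [2.442e-07, 3.663e-07, 1.221e-07, 4.273e-07, 2.442e-07]  ψ = [1, 3, 3, 4, 3]  (obs o_5=2)
backtrack: best end state = 3; path = [1, 3, 4, 3, 4, 3]

path = [1, 3, 4, 3, 4, 3]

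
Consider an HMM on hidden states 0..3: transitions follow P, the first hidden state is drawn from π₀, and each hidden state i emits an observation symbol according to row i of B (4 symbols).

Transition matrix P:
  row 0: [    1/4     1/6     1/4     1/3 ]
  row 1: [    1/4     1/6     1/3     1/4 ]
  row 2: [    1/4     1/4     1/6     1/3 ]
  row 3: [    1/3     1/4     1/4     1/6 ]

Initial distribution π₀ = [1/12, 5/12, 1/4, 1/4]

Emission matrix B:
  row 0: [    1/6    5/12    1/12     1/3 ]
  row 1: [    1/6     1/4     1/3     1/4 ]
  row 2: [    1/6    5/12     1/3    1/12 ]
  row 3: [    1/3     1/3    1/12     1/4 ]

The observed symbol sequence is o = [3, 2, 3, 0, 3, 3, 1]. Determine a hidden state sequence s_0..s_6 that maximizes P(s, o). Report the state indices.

path = [1, 2, 0, 3, 0, 3, 0]

t=0: δ = [2.778e-02, 1.042e-01, 2.083e-02, 6.250e-02]  (obs o_0=3)
t=1: δ = [2.170e-03, 5.787e-03, 1.157e-02, 2.170e-03]  ψ = [1, 1, 1, 1]  (obs o_1=2)
t=2: δ = [9.645e-04, 7.234e-04, 1.608e-04, 9.645e-04]  ψ = [2, 2, 1, 2]  (obs o_2=3)
t=3: δ = [5.358e-05, 4.019e-05, 4.019e-05, 1.072e-04]  ψ = [3, 3, 0, 0]  (obs o_3=0)
t=4: δ = [1.191e-05, 6.698e-06, 2.233e-06, 4.465e-06]  ψ = [3, 3, 3, 0]  (obs o_4=3)
t=5: δ = [9.923e-07, 4.961e-07, 2.481e-07, 9.923e-07]  ψ = [0, 0, 0, 0]  (obs o_5=3)
t=6: δ = [1.378e-07, 6.202e-08, 1.034e-07, 1.103e-07]  ψ = [3, 3, 0, 0]  (obs o_6=1)
backtrack: best end state = 0; path = [1, 2, 0, 3, 0, 3, 0]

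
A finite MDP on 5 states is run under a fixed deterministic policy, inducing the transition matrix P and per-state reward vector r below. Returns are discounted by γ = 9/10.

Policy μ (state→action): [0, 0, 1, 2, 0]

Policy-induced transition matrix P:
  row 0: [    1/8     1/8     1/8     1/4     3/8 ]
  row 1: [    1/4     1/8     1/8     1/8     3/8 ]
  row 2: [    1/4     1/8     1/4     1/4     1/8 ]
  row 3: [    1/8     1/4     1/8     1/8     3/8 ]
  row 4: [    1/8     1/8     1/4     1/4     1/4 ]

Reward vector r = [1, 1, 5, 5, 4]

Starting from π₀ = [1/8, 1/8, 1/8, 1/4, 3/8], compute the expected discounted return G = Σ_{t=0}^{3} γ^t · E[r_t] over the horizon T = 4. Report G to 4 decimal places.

G = 12.0214

t=0: π = [0.1250, 0.1250, 0.1250, 0.2500, 0.3750], E[r] = 3.6250, γ^t·E[r] = 3.625000, running G = 3.625000
t=1: π = [0.1563, 0.1563, 0.1875, 0.2031, 0.2969], E[r] = 3.4531, γ^t·E[r] = 3.107813, running G = 6.732813
t=2: π = [0.1680, 0.1504, 0.1855, 0.2051, 0.2910], E[r] = 3.4355, γ^t·E[r] = 2.782793, running G = 9.515605
t=3: π = [0.1670, 0.1506, 0.1846, 0.2056, 0.2922], E[r] = 3.4373, γ^t·E[r] = 2.505760, running G = 12.021365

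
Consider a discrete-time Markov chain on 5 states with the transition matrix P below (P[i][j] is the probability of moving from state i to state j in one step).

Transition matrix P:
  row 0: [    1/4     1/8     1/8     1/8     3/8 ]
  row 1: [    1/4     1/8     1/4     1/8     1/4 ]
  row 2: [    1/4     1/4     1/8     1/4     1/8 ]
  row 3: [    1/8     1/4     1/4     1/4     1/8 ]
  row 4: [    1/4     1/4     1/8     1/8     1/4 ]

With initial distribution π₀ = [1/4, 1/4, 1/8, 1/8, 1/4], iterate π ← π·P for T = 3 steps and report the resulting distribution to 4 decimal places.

π = [0.2292, 0.1965, 0.1704, 0.1667, 0.2371]

t=0: π = [0.2500, 0.2500, 0.1250, 0.1250, 0.2500]
t=1: π = [0.2344, 0.1875, 0.1719, 0.1563, 0.2500]
t=2: π = [0.2305, 0.1973, 0.1680, 0.1660, 0.2383]
t=3: π = [0.2292, 0.1965, 0.1704, 0.1667, 0.2371]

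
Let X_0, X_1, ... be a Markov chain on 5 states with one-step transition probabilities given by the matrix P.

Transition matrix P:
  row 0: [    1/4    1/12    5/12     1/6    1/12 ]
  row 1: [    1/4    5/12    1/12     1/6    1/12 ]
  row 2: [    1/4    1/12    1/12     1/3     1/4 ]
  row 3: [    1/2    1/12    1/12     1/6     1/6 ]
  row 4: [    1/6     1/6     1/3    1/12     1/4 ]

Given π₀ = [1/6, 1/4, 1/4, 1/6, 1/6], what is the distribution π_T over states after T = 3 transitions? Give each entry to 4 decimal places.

π = [0.2826, 0.1489, 0.2176, 0.1898, 0.1611]

t=0: π = [0.1667, 0.2500, 0.2500, 0.1667, 0.1667]
t=1: π = [0.2778, 0.1806, 0.1806, 0.1944, 0.1667]
t=2: π = [0.2847, 0.1574, 0.2176, 0.1829, 0.1574]
t=3: π = [0.2826, 0.1489, 0.2176, 0.1898, 0.1611]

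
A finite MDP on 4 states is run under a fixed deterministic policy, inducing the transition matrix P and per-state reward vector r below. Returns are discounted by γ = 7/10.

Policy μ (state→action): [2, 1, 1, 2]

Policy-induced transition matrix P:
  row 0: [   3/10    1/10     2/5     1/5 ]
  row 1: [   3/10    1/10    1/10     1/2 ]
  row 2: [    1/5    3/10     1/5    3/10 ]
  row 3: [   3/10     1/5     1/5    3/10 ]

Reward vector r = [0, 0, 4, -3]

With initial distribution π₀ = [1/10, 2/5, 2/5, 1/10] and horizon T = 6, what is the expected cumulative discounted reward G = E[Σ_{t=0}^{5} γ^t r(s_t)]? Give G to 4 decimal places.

t=0: π = [0.1000, 0.4000, 0.4000, 0.1000], E[r] = 1.3000, γ^t·E[r] = 1.300000, running G = 1.300000
t=1: π = [0.2600, 0.1900, 0.1800, 0.3700], E[r] = -0.3900, γ^t·E[r] = -0.273000, running G = 1.027000
t=2: π = [0.2820, 0.1730, 0.2330, 0.3120], E[r] = -0.0040, γ^t·E[r] = -0.001960, running G = 1.025040
t=3: π = [0.2767, 0.1778, 0.2391, 0.3064], E[r] = 0.0372, γ^t·E[r] = 0.012760, running G = 1.037800
t=4: π = [0.2761, 0.1785, 0.2376, 0.3079], E[r] = 0.0266, γ^t·E[r] = 0.006379, running G = 1.044179
t=5: π = [0.2762, 0.1783, 0.2374, 0.3081], E[r] = 0.0252, γ^t·E[r] = 0.004242, running G = 1.048421

G = 1.0484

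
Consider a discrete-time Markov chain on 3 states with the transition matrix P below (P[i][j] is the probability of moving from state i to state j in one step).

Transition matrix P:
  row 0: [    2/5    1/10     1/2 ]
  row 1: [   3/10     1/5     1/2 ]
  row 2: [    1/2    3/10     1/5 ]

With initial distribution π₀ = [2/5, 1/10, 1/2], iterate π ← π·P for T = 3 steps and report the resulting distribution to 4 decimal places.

π = [0.4204, 0.1981, 0.3815]

t=0: π = [0.4000, 0.1000, 0.5000]
t=1: π = [0.4400, 0.2100, 0.3500]
t=2: π = [0.4140, 0.1910, 0.3950]
t=3: π = [0.4204, 0.1981, 0.3815]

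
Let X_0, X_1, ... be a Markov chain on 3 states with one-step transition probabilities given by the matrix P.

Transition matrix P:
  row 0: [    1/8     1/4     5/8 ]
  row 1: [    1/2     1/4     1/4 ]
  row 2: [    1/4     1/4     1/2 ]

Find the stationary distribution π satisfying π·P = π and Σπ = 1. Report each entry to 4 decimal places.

Balance equations π_j = Σ_i π_i·P[i][j]:
  π_0 = 1/8·π_0 + 1/2·π_1 + 1/4·π_2
  π_1 = 1/4·π_0 + 1/4·π_1 + 1/4·π_2
  normalize: π_0 + π_1 + π_2 = 1
Solving the linear system gives exactly π = [5/18, 1/4, 17/36].

π = [0.2778, 0.2500, 0.4722]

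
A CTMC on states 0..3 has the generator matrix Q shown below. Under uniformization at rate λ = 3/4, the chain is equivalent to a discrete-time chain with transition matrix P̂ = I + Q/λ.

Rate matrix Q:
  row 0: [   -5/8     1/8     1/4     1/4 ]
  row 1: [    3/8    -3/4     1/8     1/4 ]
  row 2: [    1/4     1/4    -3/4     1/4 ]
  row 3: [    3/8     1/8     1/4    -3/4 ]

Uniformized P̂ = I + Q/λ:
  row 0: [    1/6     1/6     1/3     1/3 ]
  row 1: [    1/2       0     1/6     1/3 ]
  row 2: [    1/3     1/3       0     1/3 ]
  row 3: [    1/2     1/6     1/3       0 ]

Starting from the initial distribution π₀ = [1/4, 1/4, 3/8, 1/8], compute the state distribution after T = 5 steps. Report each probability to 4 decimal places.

π = [0.3456, 0.1758, 0.2282, 0.2505]

t=0: π = [0.2500, 0.2500, 0.3750, 0.1250]
t=1: π = [0.3542, 0.1875, 0.1667, 0.2917]
t=2: π = [0.3542, 0.1632, 0.2465, 0.2361]
t=3: π = [0.3409, 0.1806, 0.2240, 0.2546]
t=4: π = [0.3491, 0.1739, 0.2286, 0.2485]
t=5: π = [0.3456, 0.1758, 0.2282, 0.2505]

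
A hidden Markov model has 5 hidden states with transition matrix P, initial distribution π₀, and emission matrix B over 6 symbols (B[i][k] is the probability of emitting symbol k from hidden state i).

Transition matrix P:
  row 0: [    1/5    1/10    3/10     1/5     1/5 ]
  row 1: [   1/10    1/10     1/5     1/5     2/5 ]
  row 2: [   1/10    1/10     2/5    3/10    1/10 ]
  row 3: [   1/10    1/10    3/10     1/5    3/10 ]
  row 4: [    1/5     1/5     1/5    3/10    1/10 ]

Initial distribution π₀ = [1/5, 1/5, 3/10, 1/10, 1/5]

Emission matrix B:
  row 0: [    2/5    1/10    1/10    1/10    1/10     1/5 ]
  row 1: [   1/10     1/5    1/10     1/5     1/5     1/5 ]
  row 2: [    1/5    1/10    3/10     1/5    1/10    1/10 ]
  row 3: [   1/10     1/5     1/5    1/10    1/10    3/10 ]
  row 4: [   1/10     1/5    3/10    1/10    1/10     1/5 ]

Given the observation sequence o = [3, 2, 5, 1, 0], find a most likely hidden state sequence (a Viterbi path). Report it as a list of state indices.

path = [2, 2, 3, 4, 0]

t=0: δ = [2.000e-02, 4.000e-02, 6.000e-02, 1.000e-02, 2.000e-02]  (obs o_0=3)
t=1: δ = [6.000e-04, 6.000e-04, 7.200e-03, 3.600e-03, 4.800e-03]  ψ = [2, 2, 2, 2, 1]  (obs o_1=2)
t=2: δ = [1.920e-04, 1.920e-04, 2.880e-04, 6.480e-04, 2.160e-04]  ψ = [4, 4, 2, 2, 3]  (obs o_2=5)
t=3: δ = [6.480e-06, 1.296e-05, 1.944e-05, 2.592e-05, 3.888e-05]  ψ = [3, 3, 3, 3, 3]  (obs o_3=1)
t=4: δ = [3.110e-06, 7.776e-07, 1.555e-06, 1.166e-06, 7.776e-07]  ψ = [4, 4, 2, 4, 3]  (obs o_4=0)
backtrack: best end state = 0; path = [2, 2, 3, 4, 0]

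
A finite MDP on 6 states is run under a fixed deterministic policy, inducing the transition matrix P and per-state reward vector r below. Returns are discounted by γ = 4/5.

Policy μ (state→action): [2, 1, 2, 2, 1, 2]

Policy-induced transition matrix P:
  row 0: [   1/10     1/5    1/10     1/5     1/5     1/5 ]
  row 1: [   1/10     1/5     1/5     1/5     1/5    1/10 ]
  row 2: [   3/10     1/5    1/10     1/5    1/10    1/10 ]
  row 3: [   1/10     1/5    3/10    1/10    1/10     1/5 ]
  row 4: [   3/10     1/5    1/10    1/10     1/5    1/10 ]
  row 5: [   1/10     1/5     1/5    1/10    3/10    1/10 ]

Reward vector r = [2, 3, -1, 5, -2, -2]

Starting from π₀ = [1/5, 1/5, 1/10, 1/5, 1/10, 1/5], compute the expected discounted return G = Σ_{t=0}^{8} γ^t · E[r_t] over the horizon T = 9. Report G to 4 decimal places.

t=0: π = [0.2000, 0.2000, 0.1000, 0.2000, 0.1000, 0.2000], E[r] = 1.3000, γ^t·E[r] = 1.300000, running G = 1.300000
t=1: π = [0.1400, 0.2000, 0.1800, 0.1500, 0.1900, 0.1400], E[r] = 0.7900, γ^t·E[r] = 0.632000, running G = 1.932000
t=2: π = [0.1740, 0.2000, 0.1640, 0.1520, 0.1810, 0.1290], E[r] = 0.9240, γ^t·E[r] = 0.591360, running G = 2.523360
t=3: π = [0.1690, 0.2000, 0.1633, 0.1538, 0.1813, 0.1326], E[r] = 0.9159, γ^t·E[r] = 0.468941, running G = 2.992301
t=4: π = [0.1689, 0.2000, 0.1640, 0.1532, 0.1816, 0.1323], E[r] = 0.9123, γ^t·E[r] = 0.373682, running G = 3.365983
t=5: π = [0.1691, 0.2000, 0.1639, 0.1533, 0.1815, 0.1322], E[r] = 0.9134, γ^t·E[r] = 0.299299, running G = 3.665282
t=6: π = [0.1691, 0.2000, 0.1639, 0.1533, 0.1815, 0.1322], E[r] = 0.9133, γ^t·E[r] = 0.239409, running G = 3.904691
t=7: π = [0.1691, 0.2000, 0.1639, 0.1533, 0.1815, 0.1322], E[r] = 0.9133, γ^t·E[r] = 0.191525, running G = 4.096216
t=8: π = [0.1691, 0.2000, 0.1639, 0.1533, 0.1815, 0.1322], E[r] = 0.9133, γ^t·E[r] = 0.153221, running G = 4.249437

G = 4.2494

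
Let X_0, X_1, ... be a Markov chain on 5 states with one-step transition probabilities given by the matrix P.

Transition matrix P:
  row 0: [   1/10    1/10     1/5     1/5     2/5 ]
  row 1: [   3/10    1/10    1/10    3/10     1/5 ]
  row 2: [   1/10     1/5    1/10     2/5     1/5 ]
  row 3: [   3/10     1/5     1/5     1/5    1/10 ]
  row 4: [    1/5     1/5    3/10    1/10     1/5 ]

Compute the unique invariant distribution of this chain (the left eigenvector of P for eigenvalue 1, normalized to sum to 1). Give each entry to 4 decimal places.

Balance equations π_j = Σ_i π_i·P[i][j]:
  π_0 = 1/10·π_0 + 3/10·π_1 + 1/10·π_2 + 3/10·π_3 + 1/5·π_4
  π_1 = 1/10·π_0 + 1/10·π_1 + 1/5·π_2 + 1/5·π_3 + 1/5·π_4
  π_2 = 1/5·π_0 + 1/10·π_1 + 1/10·π_2 + 1/5·π_3 + 3/10·π_4
  π_3 = 1/5·π_0 + 3/10·π_1 + 2/5·π_2 + 1/5·π_3 + 1/10·π_4
  normalize: π_0 + π_1 + π_2 + π_3 + π_4 = 1
Solving the linear system gives exactly π = [895/4457, 729/4457, 832/4457, 1034/4457, 967/4457].

π = [0.2008, 0.1636, 0.1867, 0.2320, 0.2170]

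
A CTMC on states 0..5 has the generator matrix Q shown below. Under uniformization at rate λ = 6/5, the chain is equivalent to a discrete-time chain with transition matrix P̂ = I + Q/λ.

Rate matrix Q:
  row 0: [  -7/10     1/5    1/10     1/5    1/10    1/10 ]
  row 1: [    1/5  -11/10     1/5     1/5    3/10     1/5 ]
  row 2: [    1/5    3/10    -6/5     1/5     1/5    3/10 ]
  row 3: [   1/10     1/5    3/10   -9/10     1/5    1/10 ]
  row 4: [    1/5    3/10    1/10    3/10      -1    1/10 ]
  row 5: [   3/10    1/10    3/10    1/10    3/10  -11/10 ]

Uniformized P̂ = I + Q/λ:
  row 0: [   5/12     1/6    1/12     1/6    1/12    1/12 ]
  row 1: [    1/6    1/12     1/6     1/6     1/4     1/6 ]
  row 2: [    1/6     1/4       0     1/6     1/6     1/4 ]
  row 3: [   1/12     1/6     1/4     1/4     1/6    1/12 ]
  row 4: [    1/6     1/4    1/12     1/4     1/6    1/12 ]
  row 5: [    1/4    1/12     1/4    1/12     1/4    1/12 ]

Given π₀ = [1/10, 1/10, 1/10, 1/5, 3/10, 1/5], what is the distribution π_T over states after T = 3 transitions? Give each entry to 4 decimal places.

π = [0.2131, 0.1680, 0.1383, 0.1867, 0.1738, 0.1201]

t=0: π = [0.1000, 0.1000, 0.1000, 0.2000, 0.3000, 0.2000]
t=1: π = [0.1917, 0.1750, 0.1500, 0.1917, 0.1833, 0.1083]
t=2: π = [0.2076, 0.1708, 0.1354, 0.1889, 0.1743, 0.1229]
t=3: π = [0.2131, 0.1680, 0.1383, 0.1867, 0.1738, 0.1201]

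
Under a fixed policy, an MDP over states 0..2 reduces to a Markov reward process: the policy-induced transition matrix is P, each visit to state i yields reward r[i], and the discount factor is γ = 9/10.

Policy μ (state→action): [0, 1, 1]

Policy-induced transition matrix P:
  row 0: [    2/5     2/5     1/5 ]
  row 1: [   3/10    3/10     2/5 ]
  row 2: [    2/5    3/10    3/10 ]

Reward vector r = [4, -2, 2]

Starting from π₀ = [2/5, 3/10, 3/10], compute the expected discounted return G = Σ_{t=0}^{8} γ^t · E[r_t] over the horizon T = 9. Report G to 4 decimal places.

t=0: π = [0.4000, 0.3000, 0.3000], E[r] = 1.6000, γ^t·E[r] = 1.600000, running G = 1.600000
t=1: π = [0.3700, 0.3400, 0.2900], E[r] = 1.3800, γ^t·E[r] = 1.242000, running G = 2.842000
t=2: π = [0.3660, 0.3370, 0.2970], E[r] = 1.3840, γ^t·E[r] = 1.121040, running G = 3.963040
t=3: π = [0.3663, 0.3366, 0.2971], E[r] = 1.3862, γ^t·E[r] = 1.010540, running G = 4.973580
t=4: π = [0.3663, 0.3366, 0.2970], E[r] = 1.3862, γ^t·E[r] = 0.909460, running G = 5.883039
t=5: π = [0.3663, 0.3366, 0.2970], E[r] = 1.3861, γ^t·E[r] = 0.818501, running G = 6.701540
t=6: π = [0.3663, 0.3366, 0.2970], E[r] = 1.3861, γ^t·E[r] = 0.736651, running G = 7.438191
t=7: π = [0.3663, 0.3366, 0.2970], E[r] = 1.3861, γ^t·E[r] = 0.662986, running G = 8.101177
t=8: π = [0.3663, 0.3366, 0.2970], E[r] = 1.3861, γ^t·E[r] = 0.596687, running G = 8.697864

G = 8.6979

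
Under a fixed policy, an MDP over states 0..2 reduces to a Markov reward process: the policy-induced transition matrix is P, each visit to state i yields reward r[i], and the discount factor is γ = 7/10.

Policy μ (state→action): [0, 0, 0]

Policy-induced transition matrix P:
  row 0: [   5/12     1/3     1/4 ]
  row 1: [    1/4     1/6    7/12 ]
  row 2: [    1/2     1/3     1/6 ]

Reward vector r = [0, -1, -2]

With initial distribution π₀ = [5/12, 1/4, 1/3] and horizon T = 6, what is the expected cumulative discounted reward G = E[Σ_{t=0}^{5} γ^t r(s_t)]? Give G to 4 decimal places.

t=0: π = [0.4167, 0.2500, 0.3333], E[r] = -0.9167, γ^t·E[r] = -0.916667, running G = -0.916667
t=1: π = [0.4028, 0.2917, 0.3056], E[r] = -0.9028, γ^t·E[r] = -0.631944, running G = -1.548611
t=2: π = [0.3935, 0.2847, 0.3218], E[r] = -0.9282, γ^t·E[r] = -0.454838, running G = -2.003449
t=3: π = [0.3960, 0.2859, 0.3181], E[r] = -0.9221, γ^t·E[r] = -0.316269, running G = -2.319718
t=4: π = [0.3955, 0.2857, 0.3188], E[r] = -0.9233, γ^t·E[r] = -0.221674, running G = -2.541392
t=5: π = [0.3956, 0.2857, 0.3187], E[r] = -0.9230, γ^t·E[r] = -0.155136, running G = -2.696529

G = -2.6965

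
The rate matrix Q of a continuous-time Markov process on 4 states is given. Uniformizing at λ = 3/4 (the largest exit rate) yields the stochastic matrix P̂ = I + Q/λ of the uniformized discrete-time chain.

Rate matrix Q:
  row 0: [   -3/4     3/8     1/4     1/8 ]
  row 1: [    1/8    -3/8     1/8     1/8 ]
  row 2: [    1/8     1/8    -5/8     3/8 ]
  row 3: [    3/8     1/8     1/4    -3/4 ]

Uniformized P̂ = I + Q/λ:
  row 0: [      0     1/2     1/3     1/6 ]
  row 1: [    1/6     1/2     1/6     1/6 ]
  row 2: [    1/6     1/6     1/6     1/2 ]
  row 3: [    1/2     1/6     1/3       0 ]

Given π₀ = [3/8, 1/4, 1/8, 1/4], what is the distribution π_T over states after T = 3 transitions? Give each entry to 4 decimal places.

t=0: π = [0.3750, 0.2500, 0.1250, 0.2500]
t=1: π = [0.1875, 0.3750, 0.2708, 0.1667]
t=2: π = [0.1910, 0.3542, 0.2257, 0.2292]
t=3: π = [0.2112, 0.3484, 0.2367, 0.2037]

π = [0.2112, 0.3484, 0.2367, 0.2037]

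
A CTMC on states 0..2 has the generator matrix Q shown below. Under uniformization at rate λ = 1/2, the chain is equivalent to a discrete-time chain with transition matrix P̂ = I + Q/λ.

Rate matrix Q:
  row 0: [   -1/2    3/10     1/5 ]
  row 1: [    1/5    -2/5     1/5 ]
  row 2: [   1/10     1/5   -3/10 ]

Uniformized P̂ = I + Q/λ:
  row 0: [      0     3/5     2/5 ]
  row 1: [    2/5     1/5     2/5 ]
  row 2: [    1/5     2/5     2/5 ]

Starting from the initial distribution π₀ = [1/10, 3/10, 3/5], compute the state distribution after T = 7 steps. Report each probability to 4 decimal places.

t=0: π = [0.1000, 0.3000, 0.6000]
t=1: π = [0.2400, 0.3600, 0.4000]
t=2: π = [0.2240, 0.3760, 0.4000]
t=3: π = [0.2304, 0.3696, 0.4000]
t=4: π = [0.2278, 0.3722, 0.4000]
t=5: π = [0.2289, 0.3711, 0.4000]
t=6: π = [0.2285, 0.3715, 0.4000]
t=7: π = [0.2286, 0.3714, 0.4000]

π = [0.2286, 0.3714, 0.4000]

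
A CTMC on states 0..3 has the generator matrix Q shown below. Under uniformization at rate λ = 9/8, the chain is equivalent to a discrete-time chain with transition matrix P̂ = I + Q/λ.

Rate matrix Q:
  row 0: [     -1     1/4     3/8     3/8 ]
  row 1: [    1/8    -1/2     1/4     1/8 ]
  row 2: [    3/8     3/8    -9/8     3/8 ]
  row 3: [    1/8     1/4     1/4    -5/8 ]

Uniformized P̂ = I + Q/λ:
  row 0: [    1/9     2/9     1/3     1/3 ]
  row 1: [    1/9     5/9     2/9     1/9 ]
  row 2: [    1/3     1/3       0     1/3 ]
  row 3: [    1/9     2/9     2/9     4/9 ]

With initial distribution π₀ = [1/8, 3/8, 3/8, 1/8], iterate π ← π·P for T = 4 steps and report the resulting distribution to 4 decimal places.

t=0: π = [0.1250, 0.3750, 0.3750, 0.1250]
t=1: π = [0.1944, 0.3889, 0.1528, 0.2639]
t=2: π = [0.1451, 0.3688, 0.2099, 0.2762]
t=3: π = [0.1578, 0.3685, 0.1917, 0.2821]
t=4: π = [0.1537, 0.3664, 0.1971, 0.2828]

π = [0.1537, 0.3664, 0.1971, 0.2828]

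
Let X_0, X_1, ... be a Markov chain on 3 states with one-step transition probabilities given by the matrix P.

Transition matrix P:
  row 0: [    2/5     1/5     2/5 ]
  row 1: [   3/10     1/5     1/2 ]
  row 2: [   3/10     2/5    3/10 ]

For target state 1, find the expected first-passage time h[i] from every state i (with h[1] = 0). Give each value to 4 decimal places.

First-step conditioning: h[1] = 0; for i ≠ 1, h[i] = 1 + Σ_k P[i][k]·h[k].
  h[0] = 1 + 2/5·h[0] + 2/5·h[2]
  h[2] = 1 + 3/10·h[0] + 3/10·h[2]
Solving the 2×2 linear system over states ≠ 1 gives exactly h = [11/3, 0, 3] (h[1] = 0 is the target).

h = [3.6667, 0.0000, 3.0000]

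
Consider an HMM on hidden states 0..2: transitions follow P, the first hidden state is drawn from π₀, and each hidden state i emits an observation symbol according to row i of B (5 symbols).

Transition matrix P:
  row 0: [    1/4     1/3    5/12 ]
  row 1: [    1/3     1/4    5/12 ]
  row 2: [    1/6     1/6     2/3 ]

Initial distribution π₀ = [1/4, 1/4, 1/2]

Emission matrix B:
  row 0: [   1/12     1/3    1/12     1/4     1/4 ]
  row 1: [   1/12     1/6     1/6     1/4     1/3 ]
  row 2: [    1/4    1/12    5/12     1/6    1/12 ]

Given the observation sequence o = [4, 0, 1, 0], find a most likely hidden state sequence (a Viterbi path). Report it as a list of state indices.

t=0: δ = [6.250e-02, 8.333e-02, 4.167e-02]  (obs o_0=4)
t=1: δ = [2.315e-03, 1.736e-03, 8.681e-03]  ψ = [1, 0, 1]  (obs o_1=0)
t=2: δ = [4.823e-04, 2.411e-04, 4.823e-04]  ψ = [2, 2, 2]  (obs o_2=1)
t=3: δ = [1.005e-05, 1.340e-05, 8.038e-05]  ψ = [0, 0, 2]  (obs o_3=0)
backtrack: best end state = 2; path = [1, 2, 2, 2]

path = [1, 2, 2, 2]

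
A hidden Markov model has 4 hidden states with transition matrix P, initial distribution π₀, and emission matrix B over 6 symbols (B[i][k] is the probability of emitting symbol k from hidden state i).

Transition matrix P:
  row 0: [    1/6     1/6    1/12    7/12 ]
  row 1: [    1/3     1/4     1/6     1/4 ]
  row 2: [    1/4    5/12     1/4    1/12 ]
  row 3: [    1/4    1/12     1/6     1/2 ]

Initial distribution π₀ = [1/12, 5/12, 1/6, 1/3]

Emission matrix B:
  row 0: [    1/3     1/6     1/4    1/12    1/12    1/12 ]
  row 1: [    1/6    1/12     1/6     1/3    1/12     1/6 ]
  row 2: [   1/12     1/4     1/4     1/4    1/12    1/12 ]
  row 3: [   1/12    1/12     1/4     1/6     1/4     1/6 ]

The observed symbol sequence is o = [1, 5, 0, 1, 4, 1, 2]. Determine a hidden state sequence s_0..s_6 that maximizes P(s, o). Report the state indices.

path = [2, 1, 0, 3, 3, 0, 3]

t=0: δ = [1.389e-02, 3.472e-02, 4.167e-02, 2.778e-02]  (obs o_0=1)
t=1: δ = [9.645e-04, 2.894e-03, 8.681e-04, 2.315e-03]  ψ = [1, 2, 2, 3]  (obs o_1=5)
t=2: δ = [3.215e-04, 1.206e-04, 4.019e-05, 9.645e-05]  ψ = [1, 1, 1, 3]  (obs o_2=0)
t=3: δ = [8.931e-06, 4.465e-06, 6.698e-06, 1.563e-05]  ψ = [0, 0, 0, 0]  (obs o_3=1)
t=4: δ = [3.256e-07, 2.326e-07, 2.171e-07, 1.954e-06]  ψ = [3, 2, 3, 3]  (obs o_4=4)
t=5: δ = [8.140e-08, 1.357e-08, 8.140e-08, 8.140e-08]  ψ = [3, 3, 3, 3]  (obs o_5=1)
t=6: δ = [5.087e-09, 5.653e-09, 5.087e-09, 1.187e-08]  ψ = [2, 2, 2, 0]  (obs o_6=2)
backtrack: best end state = 3; path = [2, 1, 0, 3, 3, 0, 3]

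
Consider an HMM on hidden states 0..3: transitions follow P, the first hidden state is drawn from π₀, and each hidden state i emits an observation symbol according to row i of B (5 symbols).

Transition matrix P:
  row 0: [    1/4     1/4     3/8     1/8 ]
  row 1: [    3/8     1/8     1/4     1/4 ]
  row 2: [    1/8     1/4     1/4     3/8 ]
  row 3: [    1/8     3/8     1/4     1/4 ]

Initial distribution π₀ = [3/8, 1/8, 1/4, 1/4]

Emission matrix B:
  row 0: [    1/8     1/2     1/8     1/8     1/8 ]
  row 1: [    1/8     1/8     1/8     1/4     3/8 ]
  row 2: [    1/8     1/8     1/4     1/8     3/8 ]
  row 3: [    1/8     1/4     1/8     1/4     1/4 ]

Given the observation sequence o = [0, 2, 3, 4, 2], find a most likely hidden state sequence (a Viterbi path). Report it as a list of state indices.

path = [0, 2, 3, 1, 2]

t=0: δ = [4.688e-02, 1.562e-02, 3.125e-02, 3.125e-02]  (obs o_0=0)
t=1: δ = [1.465e-03, 1.465e-03, 4.395e-03, 1.465e-03]  ψ = [0, 0, 0, 2]  (obs o_1=2)
t=2: δ = [6.866e-05, 2.747e-04, 1.373e-04, 4.120e-04]  ψ = [1, 2, 2, 2]  (obs o_2=3)
t=3: δ = [1.287e-05, 5.794e-05, 3.862e-05, 2.575e-05]  ψ = [1, 3, 3, 3]  (obs o_3=4)
t=4: δ = [2.716e-06, 1.207e-06, 3.621e-06, 1.810e-06]  ψ = [1, 2, 1, 1]  (obs o_4=2)
backtrack: best end state = 2; path = [0, 2, 3, 1, 2]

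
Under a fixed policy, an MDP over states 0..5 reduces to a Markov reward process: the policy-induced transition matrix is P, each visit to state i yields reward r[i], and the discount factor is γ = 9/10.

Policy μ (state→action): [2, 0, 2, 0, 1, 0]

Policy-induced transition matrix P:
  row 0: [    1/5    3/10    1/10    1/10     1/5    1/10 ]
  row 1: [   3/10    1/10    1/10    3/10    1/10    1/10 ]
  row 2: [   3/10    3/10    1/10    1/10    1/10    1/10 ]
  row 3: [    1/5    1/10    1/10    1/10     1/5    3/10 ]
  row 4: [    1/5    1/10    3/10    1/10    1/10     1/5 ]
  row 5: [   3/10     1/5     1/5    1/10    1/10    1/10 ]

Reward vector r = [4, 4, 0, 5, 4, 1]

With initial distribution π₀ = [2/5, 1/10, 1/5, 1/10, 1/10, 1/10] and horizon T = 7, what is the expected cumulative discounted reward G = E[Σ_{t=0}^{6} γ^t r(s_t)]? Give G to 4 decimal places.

G = 16.3323

t=0: π = [0.4000, 0.1000, 0.2000, 0.1000, 0.1000, 0.1000], E[r] = 3.0000, γ^t·E[r] = 3.000000, running G = 3.000000
t=1: π = [0.2400, 0.2300, 0.1300, 0.1200, 0.1500, 0.1300], E[r] = 3.2100, γ^t·E[r] = 2.889000, running G = 5.889000
t=2: π = [0.2490, 0.1870, 0.1430, 0.1460, 0.1360, 0.1390], E[r] = 3.1570, γ^t·E[r] = 2.557170, running G = 8.446170
t=3: π = [0.2469, 0.1923, 0.1411, 0.1374, 0.1395, 0.1428], E[r] = 3.1446, γ^t·E[r] = 2.292413, running G = 10.738583
t=4: π = [0.2476, 0.1919, 0.1422, 0.1385, 0.1384, 0.1414], E[r] = 3.1455, γ^t·E[r] = 2.063730, running G = 12.802313
t=5: π = [0.2475, 0.1921, 0.1418, 0.1384, 0.1386, 0.1415], E[r] = 3.1465, γ^t·E[r] = 1.857950, running G = 14.660263
t=6: π = [0.2475, 0.1920, 0.1419, 0.1384, 0.1386, 0.1415], E[r] = 3.1463, γ^t·E[r] = 1.672079, running G = 16.332343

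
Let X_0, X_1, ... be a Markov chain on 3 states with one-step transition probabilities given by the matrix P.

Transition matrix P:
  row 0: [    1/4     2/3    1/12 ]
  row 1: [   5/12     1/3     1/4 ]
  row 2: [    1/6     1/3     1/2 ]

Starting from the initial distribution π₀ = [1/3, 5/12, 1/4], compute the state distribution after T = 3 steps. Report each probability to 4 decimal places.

π = [0.3001, 0.4342, 0.2657]

t=0: π = [0.3333, 0.4167, 0.2500]
t=1: π = [0.2986, 0.4444, 0.2569]
t=2: π = [0.3027, 0.4329, 0.2645]
t=3: π = [0.3001, 0.4342, 0.2657]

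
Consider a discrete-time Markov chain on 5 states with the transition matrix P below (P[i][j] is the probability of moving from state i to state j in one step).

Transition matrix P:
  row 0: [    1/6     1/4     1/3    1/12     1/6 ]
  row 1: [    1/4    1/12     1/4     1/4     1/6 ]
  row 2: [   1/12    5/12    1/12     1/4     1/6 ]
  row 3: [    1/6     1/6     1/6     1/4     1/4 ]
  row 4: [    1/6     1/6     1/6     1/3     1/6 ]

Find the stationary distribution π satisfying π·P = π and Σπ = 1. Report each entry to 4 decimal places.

π = [0.1680, 0.2120, 0.1960, 0.2375, 0.1865]

Balance equations π_j = Σ_i π_i·P[i][j]:
  π_0 = 1/6·π_0 + 1/4·π_1 + 1/12·π_2 + 1/6·π_3 + 1/6·π_4
  π_1 = 1/4·π_0 + 1/12·π_1 + 5/12·π_2 + 1/6·π_3 + 1/6·π_4
  π_2 = 1/3·π_0 + 1/4·π_1 + 1/12·π_2 + 1/6·π_3 + 1/6·π_4
  π_3 = 1/12·π_0 + 1/4·π_1 + 1/4·π_2 + 1/4·π_3 + 1/3·π_4
  normalize: π_0 + π_1 + π_2 + π_3 + π_4 = 1
Solving the linear system gives exactly π = [21/125, 53/250, 49/250, 386/1625, 303/1625].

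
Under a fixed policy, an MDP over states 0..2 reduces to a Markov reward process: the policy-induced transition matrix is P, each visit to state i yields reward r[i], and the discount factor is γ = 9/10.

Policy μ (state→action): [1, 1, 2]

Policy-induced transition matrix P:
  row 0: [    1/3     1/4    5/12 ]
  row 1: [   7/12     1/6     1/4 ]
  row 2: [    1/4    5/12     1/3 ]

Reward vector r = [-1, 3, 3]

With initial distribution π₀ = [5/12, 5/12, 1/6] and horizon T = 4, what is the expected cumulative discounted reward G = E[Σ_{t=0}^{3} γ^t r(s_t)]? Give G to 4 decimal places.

G = 4.8431

t=0: π = [0.4167, 0.4167, 0.1667], E[r] = 1.3333, γ^t·E[r] = 1.333333, running G = 1.333333
t=1: π = [0.4236, 0.2431, 0.3333], E[r] = 1.3056, γ^t·E[r] = 1.175000, running G = 2.508333
t=2: π = [0.3663, 0.2853, 0.3484], E[r] = 1.5347, γ^t·E[r] = 1.243125, running G = 3.751458
t=3: π = [0.3756, 0.2843, 0.3401], E[r] = 1.4975, γ^t·E[r] = 1.091672, running G = 4.843130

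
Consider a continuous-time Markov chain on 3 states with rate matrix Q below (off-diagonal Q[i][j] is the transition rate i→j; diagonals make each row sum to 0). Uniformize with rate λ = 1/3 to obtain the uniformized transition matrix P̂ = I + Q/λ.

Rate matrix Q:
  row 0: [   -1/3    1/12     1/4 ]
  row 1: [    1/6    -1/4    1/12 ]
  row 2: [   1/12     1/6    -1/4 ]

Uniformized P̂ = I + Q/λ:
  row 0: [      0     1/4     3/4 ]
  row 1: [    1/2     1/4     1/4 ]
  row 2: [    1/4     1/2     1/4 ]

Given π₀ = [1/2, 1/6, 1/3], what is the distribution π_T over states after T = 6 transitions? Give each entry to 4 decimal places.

π = [0.2689, 0.3457, 0.3854]

t=0: π = [0.5000, 0.1667, 0.3333]
t=1: π = [0.1667, 0.3333, 0.5000]
t=2: π = [0.2917, 0.3750, 0.3333]
t=3: π = [0.2708, 0.3333, 0.3958]
t=4: π = [0.2656, 0.3490, 0.3854]
t=5: π = [0.2708, 0.3464, 0.3828]
t=6: π = [0.2689, 0.3457, 0.3854]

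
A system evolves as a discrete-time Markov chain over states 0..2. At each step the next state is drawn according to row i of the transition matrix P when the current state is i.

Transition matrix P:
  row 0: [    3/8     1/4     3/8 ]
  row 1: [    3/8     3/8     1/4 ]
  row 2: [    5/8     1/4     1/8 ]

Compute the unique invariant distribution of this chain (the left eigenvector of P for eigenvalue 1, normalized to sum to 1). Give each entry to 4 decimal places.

Balance equations π_j = Σ_i π_i·P[i][j]:
  π_0 = 3/8·π_0 + 3/8·π_1 + 5/8·π_2
  π_1 = 1/4·π_0 + 3/8·π_1 + 1/4·π_2
  normalize: π_0 + π_1 + π_2 = 1
Solving the linear system gives exactly π = [31/70, 2/7, 19/70].

π = [0.4429, 0.2857, 0.2714]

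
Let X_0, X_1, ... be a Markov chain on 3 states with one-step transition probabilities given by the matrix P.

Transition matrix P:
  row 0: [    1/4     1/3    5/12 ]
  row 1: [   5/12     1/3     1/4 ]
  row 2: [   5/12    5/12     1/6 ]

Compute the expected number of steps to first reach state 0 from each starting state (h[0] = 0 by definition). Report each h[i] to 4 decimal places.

h = [0.0000, 2.4000, 2.4000]

First-step conditioning: h[0] = 0; for i ≠ 0, h[i] = 1 + Σ_k P[i][k]·h[k].
  h[1] = 1 + 1/3·h[1] + 1/4·h[2]
  h[2] = 1 + 5/12·h[1] + 1/6·h[2]
Solving the 2×2 linear system over states ≠ 0 gives exactly h = [0, 12/5, 12/5] (h[0] = 0 is the target).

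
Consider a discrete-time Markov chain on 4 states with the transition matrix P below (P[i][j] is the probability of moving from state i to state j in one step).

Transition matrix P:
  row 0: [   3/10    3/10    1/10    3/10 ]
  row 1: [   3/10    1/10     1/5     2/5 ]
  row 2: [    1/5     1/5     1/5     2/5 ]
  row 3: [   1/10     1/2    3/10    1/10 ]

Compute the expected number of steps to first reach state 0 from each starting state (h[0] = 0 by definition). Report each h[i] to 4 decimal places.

h = [0.0000, 4.6429, 5.1071, 5.3929]

First-step conditioning: h[0] = 0; for i ≠ 0, h[i] = 1 + Σ_k P[i][k]·h[k].
  h[1] = 1 + 1/10·h[1] + 1/5·h[2] + 2/5·h[3]
  h[2] = 1 + 1/5·h[1] + 1/5·h[2] + 2/5·h[3]
  h[3] = 1 + 1/2·h[1] + 3/10·h[2] + 1/10·h[3]
Solving the 3×3 linear system over states ≠ 0 gives exactly h = [0, 65/14, 143/28, 151/28] (h[0] = 0 is the target).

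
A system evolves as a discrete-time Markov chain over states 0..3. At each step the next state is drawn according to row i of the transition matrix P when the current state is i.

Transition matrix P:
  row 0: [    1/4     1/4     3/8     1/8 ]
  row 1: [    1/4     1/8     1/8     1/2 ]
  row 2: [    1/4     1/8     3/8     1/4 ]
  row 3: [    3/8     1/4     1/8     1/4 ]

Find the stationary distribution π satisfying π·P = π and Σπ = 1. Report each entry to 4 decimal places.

Balance equations π_j = Σ_i π_i·P[i][j]:
  π_0 = 1/4·π_0 + 1/4·π_1 + 1/4·π_2 + 3/8·π_3
  π_1 = 1/4·π_0 + 1/8·π_1 + 1/8·π_2 + 1/4·π_3
  π_2 = 3/8·π_0 + 1/8·π_1 + 3/8·π_2 + 1/8·π_3
  normalize: π_0 + π_1 + π_2 + π_3 = 1
Solving the linear system gives exactly π = [71/251, 97/502, 131/502, 66/251].

π = [0.2829, 0.1932, 0.2610, 0.2629]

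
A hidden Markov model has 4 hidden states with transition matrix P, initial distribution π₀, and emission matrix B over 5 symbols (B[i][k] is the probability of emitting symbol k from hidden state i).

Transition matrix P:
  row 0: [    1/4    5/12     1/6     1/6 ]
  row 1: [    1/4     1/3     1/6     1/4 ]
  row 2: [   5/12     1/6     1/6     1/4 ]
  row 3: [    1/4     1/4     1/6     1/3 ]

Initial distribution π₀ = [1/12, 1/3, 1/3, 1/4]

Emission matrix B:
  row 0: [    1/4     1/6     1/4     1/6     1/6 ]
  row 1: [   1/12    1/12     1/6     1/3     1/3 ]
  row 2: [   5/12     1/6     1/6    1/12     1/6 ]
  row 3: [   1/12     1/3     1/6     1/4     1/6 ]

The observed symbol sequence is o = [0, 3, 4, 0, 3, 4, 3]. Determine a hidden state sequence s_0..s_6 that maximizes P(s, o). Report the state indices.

path = [2, 0, 1, 0, 1, 1, 1]

t=0: δ = [2.083e-02, 2.778e-02, 1.389e-01, 2.083e-02]  (obs o_0=0)
t=1: δ = [9.645e-03, 7.716e-03, 1.929e-03, 8.681e-03]  ψ = [2, 2, 2, 2]  (obs o_1=3)
t=2: δ = [4.019e-04, 1.340e-03, 2.679e-04, 4.823e-04]  ψ = [0, 0, 0, 3]  (obs o_2=4)
t=3: δ = [8.372e-05, 3.721e-05, 9.303e-05, 2.791e-05]  ψ = [1, 1, 1, 1]  (obs o_3=0)
t=4: δ = [6.460e-06, 1.163e-05, 1.292e-06, 5.814e-06]  ψ = [2, 0, 2, 2]  (obs o_4=3)
t=5: δ = [4.845e-07, 1.292e-06, 3.230e-07, 4.845e-07]  ψ = [1, 1, 1, 1]  (obs o_5=4)
t=6: δ = [5.384e-08, 1.436e-07, 1.795e-08, 8.075e-08]  ψ = [1, 1, 1, 1]  (obs o_6=3)
backtrack: best end state = 1; path = [2, 0, 1, 0, 1, 1, 1]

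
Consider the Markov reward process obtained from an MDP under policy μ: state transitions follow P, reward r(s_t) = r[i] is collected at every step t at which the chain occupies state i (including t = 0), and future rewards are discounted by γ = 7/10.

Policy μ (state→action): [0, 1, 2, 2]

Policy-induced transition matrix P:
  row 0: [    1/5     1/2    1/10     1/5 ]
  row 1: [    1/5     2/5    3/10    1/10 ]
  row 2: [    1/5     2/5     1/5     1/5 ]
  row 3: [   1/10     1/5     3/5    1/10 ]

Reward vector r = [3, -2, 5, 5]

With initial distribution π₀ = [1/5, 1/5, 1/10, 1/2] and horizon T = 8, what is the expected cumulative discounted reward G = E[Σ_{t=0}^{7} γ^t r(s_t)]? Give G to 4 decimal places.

G = 7.6702

t=0: π = [0.2000, 0.2000, 0.1000, 0.5000], E[r] = 3.2000, γ^t·E[r] = 3.200000, running G = 3.200000
t=1: π = [0.1500, 0.3200, 0.4000, 0.1300], E[r] = 2.4600, γ^t·E[r] = 1.722000, running G = 4.922000
t=2: π = [0.1870, 0.3890, 0.2690, 0.1550], E[r] = 1.9030, γ^t·E[r] = 0.932470, running G = 5.854470
t=3: π = [0.1845, 0.3877, 0.2822, 0.1456], E[r] = 1.9171, γ^t·E[r] = 0.657565, running G = 6.512035
t=4: π = [0.1854, 0.3893, 0.2786, 0.1467], E[r] = 1.9038, γ^t·E[r] = 0.457105, running G = 6.969140
t=5: π = [0.1853, 0.3892, 0.2791, 0.1464], E[r] = 1.9049, γ^t·E[r] = 0.320150, running G = 7.289291
t=6: π = [0.1854, 0.3893, 0.2789, 0.1464], E[r] = 1.9045, γ^t·E[r] = 0.224063, running G = 7.513354
t=7: π = [0.1854, 0.3892, 0.2790, 0.1464], E[r] = 1.9046, γ^t·E[r] = 0.156848, running G = 7.670202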